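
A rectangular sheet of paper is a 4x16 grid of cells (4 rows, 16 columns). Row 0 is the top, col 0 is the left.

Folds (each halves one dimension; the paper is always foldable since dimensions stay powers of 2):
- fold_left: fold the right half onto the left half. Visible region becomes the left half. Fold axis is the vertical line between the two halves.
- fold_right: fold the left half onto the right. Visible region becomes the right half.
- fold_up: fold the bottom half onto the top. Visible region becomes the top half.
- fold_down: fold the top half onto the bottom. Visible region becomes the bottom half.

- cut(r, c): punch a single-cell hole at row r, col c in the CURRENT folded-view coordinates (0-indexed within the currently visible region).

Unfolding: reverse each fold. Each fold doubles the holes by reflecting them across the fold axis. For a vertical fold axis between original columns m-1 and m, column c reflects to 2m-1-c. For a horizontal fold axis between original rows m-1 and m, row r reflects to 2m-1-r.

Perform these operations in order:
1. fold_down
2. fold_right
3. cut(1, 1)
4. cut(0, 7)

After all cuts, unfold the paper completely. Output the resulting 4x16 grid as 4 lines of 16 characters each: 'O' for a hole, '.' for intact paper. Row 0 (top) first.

Answer: ......O..O......
O..............O
O..............O
......O..O......

Derivation:
Op 1 fold_down: fold axis h@2; visible region now rows[2,4) x cols[0,16) = 2x16
Op 2 fold_right: fold axis v@8; visible region now rows[2,4) x cols[8,16) = 2x8
Op 3 cut(1, 1): punch at orig (3,9); cuts so far [(3, 9)]; region rows[2,4) x cols[8,16) = 2x8
Op 4 cut(0, 7): punch at orig (2,15); cuts so far [(2, 15), (3, 9)]; region rows[2,4) x cols[8,16) = 2x8
Unfold 1 (reflect across v@8): 4 holes -> [(2, 0), (2, 15), (3, 6), (3, 9)]
Unfold 2 (reflect across h@2): 8 holes -> [(0, 6), (0, 9), (1, 0), (1, 15), (2, 0), (2, 15), (3, 6), (3, 9)]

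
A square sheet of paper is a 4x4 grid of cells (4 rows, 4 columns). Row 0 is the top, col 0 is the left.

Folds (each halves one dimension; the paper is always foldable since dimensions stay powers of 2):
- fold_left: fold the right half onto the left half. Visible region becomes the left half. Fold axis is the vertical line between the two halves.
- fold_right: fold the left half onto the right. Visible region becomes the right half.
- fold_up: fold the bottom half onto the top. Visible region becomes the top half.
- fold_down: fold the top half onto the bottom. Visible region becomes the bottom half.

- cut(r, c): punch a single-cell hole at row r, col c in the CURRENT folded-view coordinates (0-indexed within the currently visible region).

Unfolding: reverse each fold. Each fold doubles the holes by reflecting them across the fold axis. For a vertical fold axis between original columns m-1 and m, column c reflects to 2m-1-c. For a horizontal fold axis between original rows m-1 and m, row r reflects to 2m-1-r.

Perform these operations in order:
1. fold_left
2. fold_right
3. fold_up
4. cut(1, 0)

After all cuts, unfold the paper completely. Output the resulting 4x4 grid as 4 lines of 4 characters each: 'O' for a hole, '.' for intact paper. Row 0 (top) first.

Answer: ....
OOOO
OOOO
....

Derivation:
Op 1 fold_left: fold axis v@2; visible region now rows[0,4) x cols[0,2) = 4x2
Op 2 fold_right: fold axis v@1; visible region now rows[0,4) x cols[1,2) = 4x1
Op 3 fold_up: fold axis h@2; visible region now rows[0,2) x cols[1,2) = 2x1
Op 4 cut(1, 0): punch at orig (1,1); cuts so far [(1, 1)]; region rows[0,2) x cols[1,2) = 2x1
Unfold 1 (reflect across h@2): 2 holes -> [(1, 1), (2, 1)]
Unfold 2 (reflect across v@1): 4 holes -> [(1, 0), (1, 1), (2, 0), (2, 1)]
Unfold 3 (reflect across v@2): 8 holes -> [(1, 0), (1, 1), (1, 2), (1, 3), (2, 0), (2, 1), (2, 2), (2, 3)]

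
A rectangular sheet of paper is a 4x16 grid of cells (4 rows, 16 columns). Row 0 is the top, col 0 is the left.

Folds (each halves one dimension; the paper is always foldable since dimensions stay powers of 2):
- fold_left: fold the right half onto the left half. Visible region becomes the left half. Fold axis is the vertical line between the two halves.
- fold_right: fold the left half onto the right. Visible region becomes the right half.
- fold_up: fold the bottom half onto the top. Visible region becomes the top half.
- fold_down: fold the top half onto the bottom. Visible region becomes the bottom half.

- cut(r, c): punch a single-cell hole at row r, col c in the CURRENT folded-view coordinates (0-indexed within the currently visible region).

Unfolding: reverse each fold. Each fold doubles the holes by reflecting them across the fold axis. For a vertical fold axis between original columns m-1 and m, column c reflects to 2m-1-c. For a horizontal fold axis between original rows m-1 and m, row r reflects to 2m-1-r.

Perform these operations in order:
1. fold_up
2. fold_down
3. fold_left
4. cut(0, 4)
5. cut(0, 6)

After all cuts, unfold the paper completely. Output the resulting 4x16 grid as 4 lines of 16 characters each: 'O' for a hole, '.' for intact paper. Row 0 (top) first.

Answer: ....O.O..O.O....
....O.O..O.O....
....O.O..O.O....
....O.O..O.O....

Derivation:
Op 1 fold_up: fold axis h@2; visible region now rows[0,2) x cols[0,16) = 2x16
Op 2 fold_down: fold axis h@1; visible region now rows[1,2) x cols[0,16) = 1x16
Op 3 fold_left: fold axis v@8; visible region now rows[1,2) x cols[0,8) = 1x8
Op 4 cut(0, 4): punch at orig (1,4); cuts so far [(1, 4)]; region rows[1,2) x cols[0,8) = 1x8
Op 5 cut(0, 6): punch at orig (1,6); cuts so far [(1, 4), (1, 6)]; region rows[1,2) x cols[0,8) = 1x8
Unfold 1 (reflect across v@8): 4 holes -> [(1, 4), (1, 6), (1, 9), (1, 11)]
Unfold 2 (reflect across h@1): 8 holes -> [(0, 4), (0, 6), (0, 9), (0, 11), (1, 4), (1, 6), (1, 9), (1, 11)]
Unfold 3 (reflect across h@2): 16 holes -> [(0, 4), (0, 6), (0, 9), (0, 11), (1, 4), (1, 6), (1, 9), (1, 11), (2, 4), (2, 6), (2, 9), (2, 11), (3, 4), (3, 6), (3, 9), (3, 11)]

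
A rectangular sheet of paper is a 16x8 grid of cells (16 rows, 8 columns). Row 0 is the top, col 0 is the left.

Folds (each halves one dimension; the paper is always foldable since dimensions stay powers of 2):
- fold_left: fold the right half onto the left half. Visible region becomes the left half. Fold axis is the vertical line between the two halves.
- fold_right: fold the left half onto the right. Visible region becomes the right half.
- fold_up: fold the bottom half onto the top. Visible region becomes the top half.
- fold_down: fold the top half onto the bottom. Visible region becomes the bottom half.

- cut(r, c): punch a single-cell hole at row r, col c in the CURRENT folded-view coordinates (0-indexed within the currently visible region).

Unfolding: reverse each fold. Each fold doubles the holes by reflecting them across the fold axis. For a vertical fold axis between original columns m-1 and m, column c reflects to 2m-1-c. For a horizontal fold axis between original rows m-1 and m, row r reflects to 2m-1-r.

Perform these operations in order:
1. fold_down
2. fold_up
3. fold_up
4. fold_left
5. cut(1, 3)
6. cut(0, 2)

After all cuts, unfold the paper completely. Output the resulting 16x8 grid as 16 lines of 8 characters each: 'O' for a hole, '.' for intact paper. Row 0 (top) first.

Op 1 fold_down: fold axis h@8; visible region now rows[8,16) x cols[0,8) = 8x8
Op 2 fold_up: fold axis h@12; visible region now rows[8,12) x cols[0,8) = 4x8
Op 3 fold_up: fold axis h@10; visible region now rows[8,10) x cols[0,8) = 2x8
Op 4 fold_left: fold axis v@4; visible region now rows[8,10) x cols[0,4) = 2x4
Op 5 cut(1, 3): punch at orig (9,3); cuts so far [(9, 3)]; region rows[8,10) x cols[0,4) = 2x4
Op 6 cut(0, 2): punch at orig (8,2); cuts so far [(8, 2), (9, 3)]; region rows[8,10) x cols[0,4) = 2x4
Unfold 1 (reflect across v@4): 4 holes -> [(8, 2), (8, 5), (9, 3), (9, 4)]
Unfold 2 (reflect across h@10): 8 holes -> [(8, 2), (8, 5), (9, 3), (9, 4), (10, 3), (10, 4), (11, 2), (11, 5)]
Unfold 3 (reflect across h@12): 16 holes -> [(8, 2), (8, 5), (9, 3), (9, 4), (10, 3), (10, 4), (11, 2), (11, 5), (12, 2), (12, 5), (13, 3), (13, 4), (14, 3), (14, 4), (15, 2), (15, 5)]
Unfold 4 (reflect across h@8): 32 holes -> [(0, 2), (0, 5), (1, 3), (1, 4), (2, 3), (2, 4), (3, 2), (3, 5), (4, 2), (4, 5), (5, 3), (5, 4), (6, 3), (6, 4), (7, 2), (7, 5), (8, 2), (8, 5), (9, 3), (9, 4), (10, 3), (10, 4), (11, 2), (11, 5), (12, 2), (12, 5), (13, 3), (13, 4), (14, 3), (14, 4), (15, 2), (15, 5)]

Answer: ..O..O..
...OO...
...OO...
..O..O..
..O..O..
...OO...
...OO...
..O..O..
..O..O..
...OO...
...OO...
..O..O..
..O..O..
...OO...
...OO...
..O..O..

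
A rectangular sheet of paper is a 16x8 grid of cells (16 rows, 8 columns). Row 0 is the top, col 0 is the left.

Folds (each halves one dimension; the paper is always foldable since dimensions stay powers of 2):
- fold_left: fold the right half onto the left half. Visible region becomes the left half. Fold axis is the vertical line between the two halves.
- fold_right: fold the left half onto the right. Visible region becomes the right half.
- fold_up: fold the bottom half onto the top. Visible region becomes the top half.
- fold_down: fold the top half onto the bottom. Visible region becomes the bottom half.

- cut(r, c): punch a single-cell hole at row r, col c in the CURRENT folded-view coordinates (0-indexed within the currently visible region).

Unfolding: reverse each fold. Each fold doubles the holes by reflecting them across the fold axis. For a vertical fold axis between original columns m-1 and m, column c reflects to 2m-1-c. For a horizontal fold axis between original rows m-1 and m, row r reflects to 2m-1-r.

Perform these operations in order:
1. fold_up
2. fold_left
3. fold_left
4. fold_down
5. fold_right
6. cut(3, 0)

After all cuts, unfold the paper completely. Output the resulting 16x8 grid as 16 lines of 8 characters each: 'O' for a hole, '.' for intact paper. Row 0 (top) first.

Answer: OOOOOOOO
........
........
........
........
........
........
OOOOOOOO
OOOOOOOO
........
........
........
........
........
........
OOOOOOOO

Derivation:
Op 1 fold_up: fold axis h@8; visible region now rows[0,8) x cols[0,8) = 8x8
Op 2 fold_left: fold axis v@4; visible region now rows[0,8) x cols[0,4) = 8x4
Op 3 fold_left: fold axis v@2; visible region now rows[0,8) x cols[0,2) = 8x2
Op 4 fold_down: fold axis h@4; visible region now rows[4,8) x cols[0,2) = 4x2
Op 5 fold_right: fold axis v@1; visible region now rows[4,8) x cols[1,2) = 4x1
Op 6 cut(3, 0): punch at orig (7,1); cuts so far [(7, 1)]; region rows[4,8) x cols[1,2) = 4x1
Unfold 1 (reflect across v@1): 2 holes -> [(7, 0), (7, 1)]
Unfold 2 (reflect across h@4): 4 holes -> [(0, 0), (0, 1), (7, 0), (7, 1)]
Unfold 3 (reflect across v@2): 8 holes -> [(0, 0), (0, 1), (0, 2), (0, 3), (7, 0), (7, 1), (7, 2), (7, 3)]
Unfold 4 (reflect across v@4): 16 holes -> [(0, 0), (0, 1), (0, 2), (0, 3), (0, 4), (0, 5), (0, 6), (0, 7), (7, 0), (7, 1), (7, 2), (7, 3), (7, 4), (7, 5), (7, 6), (7, 7)]
Unfold 5 (reflect across h@8): 32 holes -> [(0, 0), (0, 1), (0, 2), (0, 3), (0, 4), (0, 5), (0, 6), (0, 7), (7, 0), (7, 1), (7, 2), (7, 3), (7, 4), (7, 5), (7, 6), (7, 7), (8, 0), (8, 1), (8, 2), (8, 3), (8, 4), (8, 5), (8, 6), (8, 7), (15, 0), (15, 1), (15, 2), (15, 3), (15, 4), (15, 5), (15, 6), (15, 7)]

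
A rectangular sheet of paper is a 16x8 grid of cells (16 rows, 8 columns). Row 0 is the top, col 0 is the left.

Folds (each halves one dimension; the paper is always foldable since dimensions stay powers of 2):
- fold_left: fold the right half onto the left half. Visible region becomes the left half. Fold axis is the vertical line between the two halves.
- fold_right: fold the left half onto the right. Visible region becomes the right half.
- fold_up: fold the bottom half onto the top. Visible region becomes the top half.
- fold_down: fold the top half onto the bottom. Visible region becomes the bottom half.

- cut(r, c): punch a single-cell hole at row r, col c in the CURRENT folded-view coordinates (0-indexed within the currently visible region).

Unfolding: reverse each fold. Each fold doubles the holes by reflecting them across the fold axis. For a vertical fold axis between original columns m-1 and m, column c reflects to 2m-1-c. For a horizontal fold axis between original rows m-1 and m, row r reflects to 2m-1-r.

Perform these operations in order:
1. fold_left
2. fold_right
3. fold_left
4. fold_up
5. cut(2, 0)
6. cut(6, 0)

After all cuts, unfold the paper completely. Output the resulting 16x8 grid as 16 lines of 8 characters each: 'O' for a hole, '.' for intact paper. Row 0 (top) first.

Answer: ........
........
OOOOOOOO
........
........
........
OOOOOOOO
........
........
OOOOOOOO
........
........
........
OOOOOOOO
........
........

Derivation:
Op 1 fold_left: fold axis v@4; visible region now rows[0,16) x cols[0,4) = 16x4
Op 2 fold_right: fold axis v@2; visible region now rows[0,16) x cols[2,4) = 16x2
Op 3 fold_left: fold axis v@3; visible region now rows[0,16) x cols[2,3) = 16x1
Op 4 fold_up: fold axis h@8; visible region now rows[0,8) x cols[2,3) = 8x1
Op 5 cut(2, 0): punch at orig (2,2); cuts so far [(2, 2)]; region rows[0,8) x cols[2,3) = 8x1
Op 6 cut(6, 0): punch at orig (6,2); cuts so far [(2, 2), (6, 2)]; region rows[0,8) x cols[2,3) = 8x1
Unfold 1 (reflect across h@8): 4 holes -> [(2, 2), (6, 2), (9, 2), (13, 2)]
Unfold 2 (reflect across v@3): 8 holes -> [(2, 2), (2, 3), (6, 2), (6, 3), (9, 2), (9, 3), (13, 2), (13, 3)]
Unfold 3 (reflect across v@2): 16 holes -> [(2, 0), (2, 1), (2, 2), (2, 3), (6, 0), (6, 1), (6, 2), (6, 3), (9, 0), (9, 1), (9, 2), (9, 3), (13, 0), (13, 1), (13, 2), (13, 3)]
Unfold 4 (reflect across v@4): 32 holes -> [(2, 0), (2, 1), (2, 2), (2, 3), (2, 4), (2, 5), (2, 6), (2, 7), (6, 0), (6, 1), (6, 2), (6, 3), (6, 4), (6, 5), (6, 6), (6, 7), (9, 0), (9, 1), (9, 2), (9, 3), (9, 4), (9, 5), (9, 6), (9, 7), (13, 0), (13, 1), (13, 2), (13, 3), (13, 4), (13, 5), (13, 6), (13, 7)]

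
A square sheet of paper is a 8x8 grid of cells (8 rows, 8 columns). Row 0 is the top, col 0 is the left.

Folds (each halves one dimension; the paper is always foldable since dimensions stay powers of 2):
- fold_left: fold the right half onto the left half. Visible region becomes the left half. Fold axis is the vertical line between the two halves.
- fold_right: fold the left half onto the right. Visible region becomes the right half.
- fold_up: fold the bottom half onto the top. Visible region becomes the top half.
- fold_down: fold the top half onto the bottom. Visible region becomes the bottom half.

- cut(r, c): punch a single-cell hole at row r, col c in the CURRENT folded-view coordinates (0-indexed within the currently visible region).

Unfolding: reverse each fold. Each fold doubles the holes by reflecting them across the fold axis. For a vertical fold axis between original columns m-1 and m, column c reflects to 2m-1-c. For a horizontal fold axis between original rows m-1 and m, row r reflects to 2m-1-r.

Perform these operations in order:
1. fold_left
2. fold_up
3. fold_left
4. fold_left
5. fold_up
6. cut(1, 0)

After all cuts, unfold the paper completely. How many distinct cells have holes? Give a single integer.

Answer: 32

Derivation:
Op 1 fold_left: fold axis v@4; visible region now rows[0,8) x cols[0,4) = 8x4
Op 2 fold_up: fold axis h@4; visible region now rows[0,4) x cols[0,4) = 4x4
Op 3 fold_left: fold axis v@2; visible region now rows[0,4) x cols[0,2) = 4x2
Op 4 fold_left: fold axis v@1; visible region now rows[0,4) x cols[0,1) = 4x1
Op 5 fold_up: fold axis h@2; visible region now rows[0,2) x cols[0,1) = 2x1
Op 6 cut(1, 0): punch at orig (1,0); cuts so far [(1, 0)]; region rows[0,2) x cols[0,1) = 2x1
Unfold 1 (reflect across h@2): 2 holes -> [(1, 0), (2, 0)]
Unfold 2 (reflect across v@1): 4 holes -> [(1, 0), (1, 1), (2, 0), (2, 1)]
Unfold 3 (reflect across v@2): 8 holes -> [(1, 0), (1, 1), (1, 2), (1, 3), (2, 0), (2, 1), (2, 2), (2, 3)]
Unfold 4 (reflect across h@4): 16 holes -> [(1, 0), (1, 1), (1, 2), (1, 3), (2, 0), (2, 1), (2, 2), (2, 3), (5, 0), (5, 1), (5, 2), (5, 3), (6, 0), (6, 1), (6, 2), (6, 3)]
Unfold 5 (reflect across v@4): 32 holes -> [(1, 0), (1, 1), (1, 2), (1, 3), (1, 4), (1, 5), (1, 6), (1, 7), (2, 0), (2, 1), (2, 2), (2, 3), (2, 4), (2, 5), (2, 6), (2, 7), (5, 0), (5, 1), (5, 2), (5, 3), (5, 4), (5, 5), (5, 6), (5, 7), (6, 0), (6, 1), (6, 2), (6, 3), (6, 4), (6, 5), (6, 6), (6, 7)]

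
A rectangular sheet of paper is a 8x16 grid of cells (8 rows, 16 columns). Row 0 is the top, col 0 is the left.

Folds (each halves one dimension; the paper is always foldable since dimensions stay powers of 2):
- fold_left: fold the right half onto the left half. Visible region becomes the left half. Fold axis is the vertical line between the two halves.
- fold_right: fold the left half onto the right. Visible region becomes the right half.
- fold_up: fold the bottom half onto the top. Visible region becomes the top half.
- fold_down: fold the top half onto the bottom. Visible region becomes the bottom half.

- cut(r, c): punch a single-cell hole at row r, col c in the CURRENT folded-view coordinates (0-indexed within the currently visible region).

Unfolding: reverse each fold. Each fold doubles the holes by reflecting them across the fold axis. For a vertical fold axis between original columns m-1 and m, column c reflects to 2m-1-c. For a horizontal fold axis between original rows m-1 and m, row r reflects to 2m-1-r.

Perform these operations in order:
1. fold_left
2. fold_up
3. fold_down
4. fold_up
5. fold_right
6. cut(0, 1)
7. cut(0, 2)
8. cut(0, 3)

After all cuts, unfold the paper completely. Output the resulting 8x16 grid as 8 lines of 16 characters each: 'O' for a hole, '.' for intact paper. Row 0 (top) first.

Op 1 fold_left: fold axis v@8; visible region now rows[0,8) x cols[0,8) = 8x8
Op 2 fold_up: fold axis h@4; visible region now rows[0,4) x cols[0,8) = 4x8
Op 3 fold_down: fold axis h@2; visible region now rows[2,4) x cols[0,8) = 2x8
Op 4 fold_up: fold axis h@3; visible region now rows[2,3) x cols[0,8) = 1x8
Op 5 fold_right: fold axis v@4; visible region now rows[2,3) x cols[4,8) = 1x4
Op 6 cut(0, 1): punch at orig (2,5); cuts so far [(2, 5)]; region rows[2,3) x cols[4,8) = 1x4
Op 7 cut(0, 2): punch at orig (2,6); cuts so far [(2, 5), (2, 6)]; region rows[2,3) x cols[4,8) = 1x4
Op 8 cut(0, 3): punch at orig (2,7); cuts so far [(2, 5), (2, 6), (2, 7)]; region rows[2,3) x cols[4,8) = 1x4
Unfold 1 (reflect across v@4): 6 holes -> [(2, 0), (2, 1), (2, 2), (2, 5), (2, 6), (2, 7)]
Unfold 2 (reflect across h@3): 12 holes -> [(2, 0), (2, 1), (2, 2), (2, 5), (2, 6), (2, 7), (3, 0), (3, 1), (3, 2), (3, 5), (3, 6), (3, 7)]
Unfold 3 (reflect across h@2): 24 holes -> [(0, 0), (0, 1), (0, 2), (0, 5), (0, 6), (0, 7), (1, 0), (1, 1), (1, 2), (1, 5), (1, 6), (1, 7), (2, 0), (2, 1), (2, 2), (2, 5), (2, 6), (2, 7), (3, 0), (3, 1), (3, 2), (3, 5), (3, 6), (3, 7)]
Unfold 4 (reflect across h@4): 48 holes -> [(0, 0), (0, 1), (0, 2), (0, 5), (0, 6), (0, 7), (1, 0), (1, 1), (1, 2), (1, 5), (1, 6), (1, 7), (2, 0), (2, 1), (2, 2), (2, 5), (2, 6), (2, 7), (3, 0), (3, 1), (3, 2), (3, 5), (3, 6), (3, 7), (4, 0), (4, 1), (4, 2), (4, 5), (4, 6), (4, 7), (5, 0), (5, 1), (5, 2), (5, 5), (5, 6), (5, 7), (6, 0), (6, 1), (6, 2), (6, 5), (6, 6), (6, 7), (7, 0), (7, 1), (7, 2), (7, 5), (7, 6), (7, 7)]
Unfold 5 (reflect across v@8): 96 holes -> [(0, 0), (0, 1), (0, 2), (0, 5), (0, 6), (0, 7), (0, 8), (0, 9), (0, 10), (0, 13), (0, 14), (0, 15), (1, 0), (1, 1), (1, 2), (1, 5), (1, 6), (1, 7), (1, 8), (1, 9), (1, 10), (1, 13), (1, 14), (1, 15), (2, 0), (2, 1), (2, 2), (2, 5), (2, 6), (2, 7), (2, 8), (2, 9), (2, 10), (2, 13), (2, 14), (2, 15), (3, 0), (3, 1), (3, 2), (3, 5), (3, 6), (3, 7), (3, 8), (3, 9), (3, 10), (3, 13), (3, 14), (3, 15), (4, 0), (4, 1), (4, 2), (4, 5), (4, 6), (4, 7), (4, 8), (4, 9), (4, 10), (4, 13), (4, 14), (4, 15), (5, 0), (5, 1), (5, 2), (5, 5), (5, 6), (5, 7), (5, 8), (5, 9), (5, 10), (5, 13), (5, 14), (5, 15), (6, 0), (6, 1), (6, 2), (6, 5), (6, 6), (6, 7), (6, 8), (6, 9), (6, 10), (6, 13), (6, 14), (6, 15), (7, 0), (7, 1), (7, 2), (7, 5), (7, 6), (7, 7), (7, 8), (7, 9), (7, 10), (7, 13), (7, 14), (7, 15)]

Answer: OOO..OOOOOO..OOO
OOO..OOOOOO..OOO
OOO..OOOOOO..OOO
OOO..OOOOOO..OOO
OOO..OOOOOO..OOO
OOO..OOOOOO..OOO
OOO..OOOOOO..OOO
OOO..OOOOOO..OOO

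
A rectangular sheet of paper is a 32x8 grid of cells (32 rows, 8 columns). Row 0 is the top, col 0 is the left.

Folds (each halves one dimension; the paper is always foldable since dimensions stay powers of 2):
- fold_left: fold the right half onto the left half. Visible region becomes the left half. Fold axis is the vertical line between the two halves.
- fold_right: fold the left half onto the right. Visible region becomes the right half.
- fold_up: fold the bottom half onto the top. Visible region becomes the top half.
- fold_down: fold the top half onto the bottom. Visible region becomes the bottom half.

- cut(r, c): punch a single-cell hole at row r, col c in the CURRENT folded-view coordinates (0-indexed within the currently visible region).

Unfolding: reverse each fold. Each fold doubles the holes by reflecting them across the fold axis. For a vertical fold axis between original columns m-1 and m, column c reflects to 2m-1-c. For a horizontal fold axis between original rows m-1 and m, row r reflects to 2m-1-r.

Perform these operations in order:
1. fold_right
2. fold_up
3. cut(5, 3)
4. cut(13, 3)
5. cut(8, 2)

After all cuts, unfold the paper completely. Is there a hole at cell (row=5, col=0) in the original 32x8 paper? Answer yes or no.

Op 1 fold_right: fold axis v@4; visible region now rows[0,32) x cols[4,8) = 32x4
Op 2 fold_up: fold axis h@16; visible region now rows[0,16) x cols[4,8) = 16x4
Op 3 cut(5, 3): punch at orig (5,7); cuts so far [(5, 7)]; region rows[0,16) x cols[4,8) = 16x4
Op 4 cut(13, 3): punch at orig (13,7); cuts so far [(5, 7), (13, 7)]; region rows[0,16) x cols[4,8) = 16x4
Op 5 cut(8, 2): punch at orig (8,6); cuts so far [(5, 7), (8, 6), (13, 7)]; region rows[0,16) x cols[4,8) = 16x4
Unfold 1 (reflect across h@16): 6 holes -> [(5, 7), (8, 6), (13, 7), (18, 7), (23, 6), (26, 7)]
Unfold 2 (reflect across v@4): 12 holes -> [(5, 0), (5, 7), (8, 1), (8, 6), (13, 0), (13, 7), (18, 0), (18, 7), (23, 1), (23, 6), (26, 0), (26, 7)]
Holes: [(5, 0), (5, 7), (8, 1), (8, 6), (13, 0), (13, 7), (18, 0), (18, 7), (23, 1), (23, 6), (26, 0), (26, 7)]

Answer: yes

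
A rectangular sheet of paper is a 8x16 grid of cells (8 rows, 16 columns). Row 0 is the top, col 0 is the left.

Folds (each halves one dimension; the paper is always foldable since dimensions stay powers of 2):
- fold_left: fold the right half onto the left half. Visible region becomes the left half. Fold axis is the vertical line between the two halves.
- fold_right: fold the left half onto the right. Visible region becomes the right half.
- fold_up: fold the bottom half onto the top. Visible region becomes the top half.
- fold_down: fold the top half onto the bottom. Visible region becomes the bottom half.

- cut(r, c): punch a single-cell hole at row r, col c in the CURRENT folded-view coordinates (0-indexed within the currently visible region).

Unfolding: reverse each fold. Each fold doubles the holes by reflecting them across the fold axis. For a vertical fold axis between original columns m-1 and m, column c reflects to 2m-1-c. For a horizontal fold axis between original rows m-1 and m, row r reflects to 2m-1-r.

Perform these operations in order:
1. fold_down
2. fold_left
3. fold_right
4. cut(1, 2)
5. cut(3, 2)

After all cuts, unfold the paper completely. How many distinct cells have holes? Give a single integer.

Op 1 fold_down: fold axis h@4; visible region now rows[4,8) x cols[0,16) = 4x16
Op 2 fold_left: fold axis v@8; visible region now rows[4,8) x cols[0,8) = 4x8
Op 3 fold_right: fold axis v@4; visible region now rows[4,8) x cols[4,8) = 4x4
Op 4 cut(1, 2): punch at orig (5,6); cuts so far [(5, 6)]; region rows[4,8) x cols[4,8) = 4x4
Op 5 cut(3, 2): punch at orig (7,6); cuts so far [(5, 6), (7, 6)]; region rows[4,8) x cols[4,8) = 4x4
Unfold 1 (reflect across v@4): 4 holes -> [(5, 1), (5, 6), (7, 1), (7, 6)]
Unfold 2 (reflect across v@8): 8 holes -> [(5, 1), (5, 6), (5, 9), (5, 14), (7, 1), (7, 6), (7, 9), (7, 14)]
Unfold 3 (reflect across h@4): 16 holes -> [(0, 1), (0, 6), (0, 9), (0, 14), (2, 1), (2, 6), (2, 9), (2, 14), (5, 1), (5, 6), (5, 9), (5, 14), (7, 1), (7, 6), (7, 9), (7, 14)]

Answer: 16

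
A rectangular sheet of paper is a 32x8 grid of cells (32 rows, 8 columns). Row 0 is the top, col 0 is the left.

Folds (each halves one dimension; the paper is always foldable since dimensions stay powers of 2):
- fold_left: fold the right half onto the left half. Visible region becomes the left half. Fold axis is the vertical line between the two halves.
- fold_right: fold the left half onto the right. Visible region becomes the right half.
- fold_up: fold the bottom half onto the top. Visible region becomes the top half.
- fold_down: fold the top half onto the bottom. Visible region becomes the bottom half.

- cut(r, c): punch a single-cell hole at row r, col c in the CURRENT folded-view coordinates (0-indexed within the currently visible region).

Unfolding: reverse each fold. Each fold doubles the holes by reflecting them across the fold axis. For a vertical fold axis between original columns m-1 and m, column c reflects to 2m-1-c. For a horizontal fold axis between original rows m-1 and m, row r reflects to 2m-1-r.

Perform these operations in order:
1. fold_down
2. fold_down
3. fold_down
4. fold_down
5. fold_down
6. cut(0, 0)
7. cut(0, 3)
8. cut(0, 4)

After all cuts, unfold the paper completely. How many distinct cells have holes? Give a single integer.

Answer: 96

Derivation:
Op 1 fold_down: fold axis h@16; visible region now rows[16,32) x cols[0,8) = 16x8
Op 2 fold_down: fold axis h@24; visible region now rows[24,32) x cols[0,8) = 8x8
Op 3 fold_down: fold axis h@28; visible region now rows[28,32) x cols[0,8) = 4x8
Op 4 fold_down: fold axis h@30; visible region now rows[30,32) x cols[0,8) = 2x8
Op 5 fold_down: fold axis h@31; visible region now rows[31,32) x cols[0,8) = 1x8
Op 6 cut(0, 0): punch at orig (31,0); cuts so far [(31, 0)]; region rows[31,32) x cols[0,8) = 1x8
Op 7 cut(0, 3): punch at orig (31,3); cuts so far [(31, 0), (31, 3)]; region rows[31,32) x cols[0,8) = 1x8
Op 8 cut(0, 4): punch at orig (31,4); cuts so far [(31, 0), (31, 3), (31, 4)]; region rows[31,32) x cols[0,8) = 1x8
Unfold 1 (reflect across h@31): 6 holes -> [(30, 0), (30, 3), (30, 4), (31, 0), (31, 3), (31, 4)]
Unfold 2 (reflect across h@30): 12 holes -> [(28, 0), (28, 3), (28, 4), (29, 0), (29, 3), (29, 4), (30, 0), (30, 3), (30, 4), (31, 0), (31, 3), (31, 4)]
Unfold 3 (reflect across h@28): 24 holes -> [(24, 0), (24, 3), (24, 4), (25, 0), (25, 3), (25, 4), (26, 0), (26, 3), (26, 4), (27, 0), (27, 3), (27, 4), (28, 0), (28, 3), (28, 4), (29, 0), (29, 3), (29, 4), (30, 0), (30, 3), (30, 4), (31, 0), (31, 3), (31, 4)]
Unfold 4 (reflect across h@24): 48 holes -> [(16, 0), (16, 3), (16, 4), (17, 0), (17, 3), (17, 4), (18, 0), (18, 3), (18, 4), (19, 0), (19, 3), (19, 4), (20, 0), (20, 3), (20, 4), (21, 0), (21, 3), (21, 4), (22, 0), (22, 3), (22, 4), (23, 0), (23, 3), (23, 4), (24, 0), (24, 3), (24, 4), (25, 0), (25, 3), (25, 4), (26, 0), (26, 3), (26, 4), (27, 0), (27, 3), (27, 4), (28, 0), (28, 3), (28, 4), (29, 0), (29, 3), (29, 4), (30, 0), (30, 3), (30, 4), (31, 0), (31, 3), (31, 4)]
Unfold 5 (reflect across h@16): 96 holes -> [(0, 0), (0, 3), (0, 4), (1, 0), (1, 3), (1, 4), (2, 0), (2, 3), (2, 4), (3, 0), (3, 3), (3, 4), (4, 0), (4, 3), (4, 4), (5, 0), (5, 3), (5, 4), (6, 0), (6, 3), (6, 4), (7, 0), (7, 3), (7, 4), (8, 0), (8, 3), (8, 4), (9, 0), (9, 3), (9, 4), (10, 0), (10, 3), (10, 4), (11, 0), (11, 3), (11, 4), (12, 0), (12, 3), (12, 4), (13, 0), (13, 3), (13, 4), (14, 0), (14, 3), (14, 4), (15, 0), (15, 3), (15, 4), (16, 0), (16, 3), (16, 4), (17, 0), (17, 3), (17, 4), (18, 0), (18, 3), (18, 4), (19, 0), (19, 3), (19, 4), (20, 0), (20, 3), (20, 4), (21, 0), (21, 3), (21, 4), (22, 0), (22, 3), (22, 4), (23, 0), (23, 3), (23, 4), (24, 0), (24, 3), (24, 4), (25, 0), (25, 3), (25, 4), (26, 0), (26, 3), (26, 4), (27, 0), (27, 3), (27, 4), (28, 0), (28, 3), (28, 4), (29, 0), (29, 3), (29, 4), (30, 0), (30, 3), (30, 4), (31, 0), (31, 3), (31, 4)]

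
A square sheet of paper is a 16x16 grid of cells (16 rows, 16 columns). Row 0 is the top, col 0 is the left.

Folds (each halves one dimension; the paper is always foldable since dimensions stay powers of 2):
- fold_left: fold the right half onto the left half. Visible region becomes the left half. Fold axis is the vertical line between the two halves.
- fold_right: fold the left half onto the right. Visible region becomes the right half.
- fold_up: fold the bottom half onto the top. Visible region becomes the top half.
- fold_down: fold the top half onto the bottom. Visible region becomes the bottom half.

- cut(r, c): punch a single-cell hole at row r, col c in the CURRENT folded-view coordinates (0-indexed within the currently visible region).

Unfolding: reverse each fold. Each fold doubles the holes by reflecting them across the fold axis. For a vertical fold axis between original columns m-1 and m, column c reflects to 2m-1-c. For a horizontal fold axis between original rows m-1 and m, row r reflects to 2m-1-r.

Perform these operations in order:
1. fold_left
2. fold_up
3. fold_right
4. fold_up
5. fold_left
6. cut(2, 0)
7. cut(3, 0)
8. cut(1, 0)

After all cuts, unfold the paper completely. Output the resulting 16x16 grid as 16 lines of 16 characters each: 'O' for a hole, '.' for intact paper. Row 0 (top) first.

Op 1 fold_left: fold axis v@8; visible region now rows[0,16) x cols[0,8) = 16x8
Op 2 fold_up: fold axis h@8; visible region now rows[0,8) x cols[0,8) = 8x8
Op 3 fold_right: fold axis v@4; visible region now rows[0,8) x cols[4,8) = 8x4
Op 4 fold_up: fold axis h@4; visible region now rows[0,4) x cols[4,8) = 4x4
Op 5 fold_left: fold axis v@6; visible region now rows[0,4) x cols[4,6) = 4x2
Op 6 cut(2, 0): punch at orig (2,4); cuts so far [(2, 4)]; region rows[0,4) x cols[4,6) = 4x2
Op 7 cut(3, 0): punch at orig (3,4); cuts so far [(2, 4), (3, 4)]; region rows[0,4) x cols[4,6) = 4x2
Op 8 cut(1, 0): punch at orig (1,4); cuts so far [(1, 4), (2, 4), (3, 4)]; region rows[0,4) x cols[4,6) = 4x2
Unfold 1 (reflect across v@6): 6 holes -> [(1, 4), (1, 7), (2, 4), (2, 7), (3, 4), (3, 7)]
Unfold 2 (reflect across h@4): 12 holes -> [(1, 4), (1, 7), (2, 4), (2, 7), (3, 4), (3, 7), (4, 4), (4, 7), (5, 4), (5, 7), (6, 4), (6, 7)]
Unfold 3 (reflect across v@4): 24 holes -> [(1, 0), (1, 3), (1, 4), (1, 7), (2, 0), (2, 3), (2, 4), (2, 7), (3, 0), (3, 3), (3, 4), (3, 7), (4, 0), (4, 3), (4, 4), (4, 7), (5, 0), (5, 3), (5, 4), (5, 7), (6, 0), (6, 3), (6, 4), (6, 7)]
Unfold 4 (reflect across h@8): 48 holes -> [(1, 0), (1, 3), (1, 4), (1, 7), (2, 0), (2, 3), (2, 4), (2, 7), (3, 0), (3, 3), (3, 4), (3, 7), (4, 0), (4, 3), (4, 4), (4, 7), (5, 0), (5, 3), (5, 4), (5, 7), (6, 0), (6, 3), (6, 4), (6, 7), (9, 0), (9, 3), (9, 4), (9, 7), (10, 0), (10, 3), (10, 4), (10, 7), (11, 0), (11, 3), (11, 4), (11, 7), (12, 0), (12, 3), (12, 4), (12, 7), (13, 0), (13, 3), (13, 4), (13, 7), (14, 0), (14, 3), (14, 4), (14, 7)]
Unfold 5 (reflect across v@8): 96 holes -> [(1, 0), (1, 3), (1, 4), (1, 7), (1, 8), (1, 11), (1, 12), (1, 15), (2, 0), (2, 3), (2, 4), (2, 7), (2, 8), (2, 11), (2, 12), (2, 15), (3, 0), (3, 3), (3, 4), (3, 7), (3, 8), (3, 11), (3, 12), (3, 15), (4, 0), (4, 3), (4, 4), (4, 7), (4, 8), (4, 11), (4, 12), (4, 15), (5, 0), (5, 3), (5, 4), (5, 7), (5, 8), (5, 11), (5, 12), (5, 15), (6, 0), (6, 3), (6, 4), (6, 7), (6, 8), (6, 11), (6, 12), (6, 15), (9, 0), (9, 3), (9, 4), (9, 7), (9, 8), (9, 11), (9, 12), (9, 15), (10, 0), (10, 3), (10, 4), (10, 7), (10, 8), (10, 11), (10, 12), (10, 15), (11, 0), (11, 3), (11, 4), (11, 7), (11, 8), (11, 11), (11, 12), (11, 15), (12, 0), (12, 3), (12, 4), (12, 7), (12, 8), (12, 11), (12, 12), (12, 15), (13, 0), (13, 3), (13, 4), (13, 7), (13, 8), (13, 11), (13, 12), (13, 15), (14, 0), (14, 3), (14, 4), (14, 7), (14, 8), (14, 11), (14, 12), (14, 15)]

Answer: ................
O..OO..OO..OO..O
O..OO..OO..OO..O
O..OO..OO..OO..O
O..OO..OO..OO..O
O..OO..OO..OO..O
O..OO..OO..OO..O
................
................
O..OO..OO..OO..O
O..OO..OO..OO..O
O..OO..OO..OO..O
O..OO..OO..OO..O
O..OO..OO..OO..O
O..OO..OO..OO..O
................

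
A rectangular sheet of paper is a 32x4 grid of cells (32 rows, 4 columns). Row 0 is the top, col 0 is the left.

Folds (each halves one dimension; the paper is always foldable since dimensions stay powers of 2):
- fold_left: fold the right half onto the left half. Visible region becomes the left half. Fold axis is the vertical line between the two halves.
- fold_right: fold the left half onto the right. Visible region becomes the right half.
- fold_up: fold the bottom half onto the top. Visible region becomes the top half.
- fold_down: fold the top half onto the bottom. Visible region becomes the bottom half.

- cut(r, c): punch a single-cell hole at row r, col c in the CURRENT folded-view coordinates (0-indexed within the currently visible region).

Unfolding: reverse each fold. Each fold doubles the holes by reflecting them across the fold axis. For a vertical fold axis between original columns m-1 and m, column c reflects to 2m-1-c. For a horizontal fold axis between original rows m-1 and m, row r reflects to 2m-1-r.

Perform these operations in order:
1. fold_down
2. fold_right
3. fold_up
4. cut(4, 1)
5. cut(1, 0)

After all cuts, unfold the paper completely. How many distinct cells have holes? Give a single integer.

Op 1 fold_down: fold axis h@16; visible region now rows[16,32) x cols[0,4) = 16x4
Op 2 fold_right: fold axis v@2; visible region now rows[16,32) x cols[2,4) = 16x2
Op 3 fold_up: fold axis h@24; visible region now rows[16,24) x cols[2,4) = 8x2
Op 4 cut(4, 1): punch at orig (20,3); cuts so far [(20, 3)]; region rows[16,24) x cols[2,4) = 8x2
Op 5 cut(1, 0): punch at orig (17,2); cuts so far [(17, 2), (20, 3)]; region rows[16,24) x cols[2,4) = 8x2
Unfold 1 (reflect across h@24): 4 holes -> [(17, 2), (20, 3), (27, 3), (30, 2)]
Unfold 2 (reflect across v@2): 8 holes -> [(17, 1), (17, 2), (20, 0), (20, 3), (27, 0), (27, 3), (30, 1), (30, 2)]
Unfold 3 (reflect across h@16): 16 holes -> [(1, 1), (1, 2), (4, 0), (4, 3), (11, 0), (11, 3), (14, 1), (14, 2), (17, 1), (17, 2), (20, 0), (20, 3), (27, 0), (27, 3), (30, 1), (30, 2)]

Answer: 16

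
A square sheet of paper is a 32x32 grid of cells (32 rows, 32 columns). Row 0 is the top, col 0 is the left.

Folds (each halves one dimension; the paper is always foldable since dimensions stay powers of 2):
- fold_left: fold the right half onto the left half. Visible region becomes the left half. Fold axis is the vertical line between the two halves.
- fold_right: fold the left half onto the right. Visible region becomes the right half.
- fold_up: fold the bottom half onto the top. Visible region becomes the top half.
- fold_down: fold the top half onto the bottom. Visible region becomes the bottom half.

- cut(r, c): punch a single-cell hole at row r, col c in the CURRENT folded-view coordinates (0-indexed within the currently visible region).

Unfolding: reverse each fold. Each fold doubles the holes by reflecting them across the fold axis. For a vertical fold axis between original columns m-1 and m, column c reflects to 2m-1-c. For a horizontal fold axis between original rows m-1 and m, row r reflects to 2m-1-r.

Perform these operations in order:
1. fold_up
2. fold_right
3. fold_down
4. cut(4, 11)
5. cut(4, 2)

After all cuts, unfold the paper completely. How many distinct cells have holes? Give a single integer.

Answer: 16

Derivation:
Op 1 fold_up: fold axis h@16; visible region now rows[0,16) x cols[0,32) = 16x32
Op 2 fold_right: fold axis v@16; visible region now rows[0,16) x cols[16,32) = 16x16
Op 3 fold_down: fold axis h@8; visible region now rows[8,16) x cols[16,32) = 8x16
Op 4 cut(4, 11): punch at orig (12,27); cuts so far [(12, 27)]; region rows[8,16) x cols[16,32) = 8x16
Op 5 cut(4, 2): punch at orig (12,18); cuts so far [(12, 18), (12, 27)]; region rows[8,16) x cols[16,32) = 8x16
Unfold 1 (reflect across h@8): 4 holes -> [(3, 18), (3, 27), (12, 18), (12, 27)]
Unfold 2 (reflect across v@16): 8 holes -> [(3, 4), (3, 13), (3, 18), (3, 27), (12, 4), (12, 13), (12, 18), (12, 27)]
Unfold 3 (reflect across h@16): 16 holes -> [(3, 4), (3, 13), (3, 18), (3, 27), (12, 4), (12, 13), (12, 18), (12, 27), (19, 4), (19, 13), (19, 18), (19, 27), (28, 4), (28, 13), (28, 18), (28, 27)]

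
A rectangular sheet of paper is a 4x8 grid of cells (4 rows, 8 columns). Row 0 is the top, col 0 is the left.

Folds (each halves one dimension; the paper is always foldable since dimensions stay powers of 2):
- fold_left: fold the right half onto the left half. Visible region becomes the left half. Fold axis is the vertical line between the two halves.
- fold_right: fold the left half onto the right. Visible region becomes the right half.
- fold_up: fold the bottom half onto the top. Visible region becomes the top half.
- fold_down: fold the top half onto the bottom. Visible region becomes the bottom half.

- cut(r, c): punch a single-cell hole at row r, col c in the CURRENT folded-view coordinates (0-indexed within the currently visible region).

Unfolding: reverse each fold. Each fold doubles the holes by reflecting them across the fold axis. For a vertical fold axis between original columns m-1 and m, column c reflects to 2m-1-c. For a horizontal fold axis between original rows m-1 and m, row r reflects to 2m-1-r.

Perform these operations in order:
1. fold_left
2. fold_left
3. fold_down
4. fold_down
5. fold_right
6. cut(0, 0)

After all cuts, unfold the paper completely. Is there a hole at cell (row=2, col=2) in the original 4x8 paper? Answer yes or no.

Answer: yes

Derivation:
Op 1 fold_left: fold axis v@4; visible region now rows[0,4) x cols[0,4) = 4x4
Op 2 fold_left: fold axis v@2; visible region now rows[0,4) x cols[0,2) = 4x2
Op 3 fold_down: fold axis h@2; visible region now rows[2,4) x cols[0,2) = 2x2
Op 4 fold_down: fold axis h@3; visible region now rows[3,4) x cols[0,2) = 1x2
Op 5 fold_right: fold axis v@1; visible region now rows[3,4) x cols[1,2) = 1x1
Op 6 cut(0, 0): punch at orig (3,1); cuts so far [(3, 1)]; region rows[3,4) x cols[1,2) = 1x1
Unfold 1 (reflect across v@1): 2 holes -> [(3, 0), (3, 1)]
Unfold 2 (reflect across h@3): 4 holes -> [(2, 0), (2, 1), (3, 0), (3, 1)]
Unfold 3 (reflect across h@2): 8 holes -> [(0, 0), (0, 1), (1, 0), (1, 1), (2, 0), (2, 1), (3, 0), (3, 1)]
Unfold 4 (reflect across v@2): 16 holes -> [(0, 0), (0, 1), (0, 2), (0, 3), (1, 0), (1, 1), (1, 2), (1, 3), (2, 0), (2, 1), (2, 2), (2, 3), (3, 0), (3, 1), (3, 2), (3, 3)]
Unfold 5 (reflect across v@4): 32 holes -> [(0, 0), (0, 1), (0, 2), (0, 3), (0, 4), (0, 5), (0, 6), (0, 7), (1, 0), (1, 1), (1, 2), (1, 3), (1, 4), (1, 5), (1, 6), (1, 7), (2, 0), (2, 1), (2, 2), (2, 3), (2, 4), (2, 5), (2, 6), (2, 7), (3, 0), (3, 1), (3, 2), (3, 3), (3, 4), (3, 5), (3, 6), (3, 7)]
Holes: [(0, 0), (0, 1), (0, 2), (0, 3), (0, 4), (0, 5), (0, 6), (0, 7), (1, 0), (1, 1), (1, 2), (1, 3), (1, 4), (1, 5), (1, 6), (1, 7), (2, 0), (2, 1), (2, 2), (2, 3), (2, 4), (2, 5), (2, 6), (2, 7), (3, 0), (3, 1), (3, 2), (3, 3), (3, 4), (3, 5), (3, 6), (3, 7)]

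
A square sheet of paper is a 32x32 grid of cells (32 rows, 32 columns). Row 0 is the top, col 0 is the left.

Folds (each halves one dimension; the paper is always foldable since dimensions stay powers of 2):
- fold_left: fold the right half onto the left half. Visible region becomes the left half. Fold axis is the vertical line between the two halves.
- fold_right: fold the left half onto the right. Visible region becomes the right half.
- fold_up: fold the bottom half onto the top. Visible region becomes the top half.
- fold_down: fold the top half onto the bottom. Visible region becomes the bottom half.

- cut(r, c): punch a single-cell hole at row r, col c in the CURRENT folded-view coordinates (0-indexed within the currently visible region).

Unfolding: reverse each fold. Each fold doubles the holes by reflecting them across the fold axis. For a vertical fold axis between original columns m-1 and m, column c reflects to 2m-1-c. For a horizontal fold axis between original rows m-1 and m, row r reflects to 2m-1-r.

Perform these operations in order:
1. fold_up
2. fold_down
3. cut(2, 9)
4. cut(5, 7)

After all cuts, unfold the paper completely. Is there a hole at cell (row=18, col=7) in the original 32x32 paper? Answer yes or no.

Op 1 fold_up: fold axis h@16; visible region now rows[0,16) x cols[0,32) = 16x32
Op 2 fold_down: fold axis h@8; visible region now rows[8,16) x cols[0,32) = 8x32
Op 3 cut(2, 9): punch at orig (10,9); cuts so far [(10, 9)]; region rows[8,16) x cols[0,32) = 8x32
Op 4 cut(5, 7): punch at orig (13,7); cuts so far [(10, 9), (13, 7)]; region rows[8,16) x cols[0,32) = 8x32
Unfold 1 (reflect across h@8): 4 holes -> [(2, 7), (5, 9), (10, 9), (13, 7)]
Unfold 2 (reflect across h@16): 8 holes -> [(2, 7), (5, 9), (10, 9), (13, 7), (18, 7), (21, 9), (26, 9), (29, 7)]
Holes: [(2, 7), (5, 9), (10, 9), (13, 7), (18, 7), (21, 9), (26, 9), (29, 7)]

Answer: yes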